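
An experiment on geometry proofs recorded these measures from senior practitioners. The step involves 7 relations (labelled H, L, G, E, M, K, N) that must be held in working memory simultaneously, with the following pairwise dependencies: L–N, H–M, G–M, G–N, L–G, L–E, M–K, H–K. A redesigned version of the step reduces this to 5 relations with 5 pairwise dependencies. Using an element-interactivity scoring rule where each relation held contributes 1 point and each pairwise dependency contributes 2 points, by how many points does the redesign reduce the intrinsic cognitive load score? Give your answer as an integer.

8

Original: 7 × 1 + 8 × 2 = 7 + 16 = 23.
Redesigned: 5 × 1 + 5 × 2 = 5 + 10 = 15.
Reduction = 23 − 15 = 8.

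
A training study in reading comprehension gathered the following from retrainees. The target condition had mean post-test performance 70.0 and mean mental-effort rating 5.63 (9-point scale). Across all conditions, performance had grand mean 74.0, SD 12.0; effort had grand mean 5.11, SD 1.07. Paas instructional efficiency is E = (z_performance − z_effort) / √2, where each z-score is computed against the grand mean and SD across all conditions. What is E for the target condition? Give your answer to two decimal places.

-0.58

z_performance = (70.0 − 74.0) / 12.0 = -4.0000 / 12.0 = -0.3333.
z_effort = (5.63 − 5.11) / 1.07 = 0.5200 / 1.07 = 0.4860.
z_P − z_E = -0.3333 − 0.4860 = -0.8193.
E = -0.8193 / √2 = -0.8193 / 1.41421 = -0.5793 ≈ -0.58.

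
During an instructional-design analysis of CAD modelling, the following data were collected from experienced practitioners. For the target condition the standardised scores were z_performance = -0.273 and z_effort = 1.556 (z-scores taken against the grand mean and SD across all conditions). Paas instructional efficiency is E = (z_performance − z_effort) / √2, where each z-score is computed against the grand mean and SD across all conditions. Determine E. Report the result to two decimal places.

z_P − z_E = -0.273 − 1.556 = -1.8290.
E = -1.8290 / √2 = -1.8290 / 1.41421 = -1.2933 ≈ -1.29.

-1.29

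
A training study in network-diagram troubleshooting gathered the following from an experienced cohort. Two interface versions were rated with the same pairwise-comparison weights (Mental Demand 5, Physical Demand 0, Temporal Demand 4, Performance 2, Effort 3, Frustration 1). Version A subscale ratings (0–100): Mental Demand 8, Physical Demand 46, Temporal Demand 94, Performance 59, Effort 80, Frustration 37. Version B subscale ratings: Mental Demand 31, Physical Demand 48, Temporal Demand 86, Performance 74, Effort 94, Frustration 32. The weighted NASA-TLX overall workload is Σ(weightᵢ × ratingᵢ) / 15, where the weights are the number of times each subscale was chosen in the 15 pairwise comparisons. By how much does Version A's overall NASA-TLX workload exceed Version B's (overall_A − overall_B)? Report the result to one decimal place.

Version A weighted sum = 5·8 + 0·46 + 4·94 + 2·59 + 3·80 + 1·37 = 40 + 0 + 376 + 118 + 240 + 37 = 811; overall_A = 811/15 = 54.0667.
Version B weighted sum = 5·31 + 0·48 + 4·86 + 2·74 + 3·94 + 1·32 = 155 + 0 + 344 + 148 + 282 + 32 = 961; overall_B = 961/15 = 64.0667.
Difference = 54.0667 − 64.0667 = -10.0000 ≈ -10.0.

-10.0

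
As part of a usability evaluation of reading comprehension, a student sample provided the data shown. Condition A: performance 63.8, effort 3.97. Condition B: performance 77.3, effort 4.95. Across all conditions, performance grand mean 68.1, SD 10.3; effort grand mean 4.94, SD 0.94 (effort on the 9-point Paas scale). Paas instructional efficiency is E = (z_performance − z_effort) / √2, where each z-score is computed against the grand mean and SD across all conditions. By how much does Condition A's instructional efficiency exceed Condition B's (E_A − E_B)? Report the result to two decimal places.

-0.19

Condition A: z_P = (63.8 − 68.1)/10.3 = -0.4175; z_E = (3.97 − 4.94)/0.94 = -1.0319; E_A = (-0.4175 − (-1.0319))/√2 = 0.4344.
Condition B: z_P = (77.3 − 68.1)/10.3 = 0.8932; z_E = (4.95 − 4.94)/0.94 = 0.0106; E_B = (0.8932 − 0.0106)/√2 = 0.6241.
E_A − E_B = 0.4344 − 0.6241 = -0.1897 ≈ -0.19.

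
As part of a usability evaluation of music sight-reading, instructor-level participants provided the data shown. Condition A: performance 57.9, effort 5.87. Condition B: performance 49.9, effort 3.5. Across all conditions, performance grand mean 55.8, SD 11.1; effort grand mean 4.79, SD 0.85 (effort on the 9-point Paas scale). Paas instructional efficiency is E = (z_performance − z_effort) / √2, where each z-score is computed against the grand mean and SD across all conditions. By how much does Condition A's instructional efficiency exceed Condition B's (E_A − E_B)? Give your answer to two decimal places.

Condition A: z_P = (57.9 − 55.8)/11.1 = 0.1892; z_E = (5.87 − 4.79)/0.85 = 1.2706; E_A = (0.1892 − 1.2706)/√2 = -0.7647.
Condition B: z_P = (49.9 − 55.8)/11.1 = -0.5315; z_E = (3.5 − 4.79)/0.85 = -1.5176; E_B = (-0.5315 − (-1.5176))/√2 = 0.6973.
E_A − E_B = -0.7647 − 0.6973 = -1.4620 ≈ -1.46.

-1.46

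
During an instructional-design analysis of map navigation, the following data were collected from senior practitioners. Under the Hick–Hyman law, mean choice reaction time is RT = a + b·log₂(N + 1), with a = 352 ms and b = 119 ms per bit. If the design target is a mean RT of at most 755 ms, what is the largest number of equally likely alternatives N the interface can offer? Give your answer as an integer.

Set 352 + 119·log₂(N + 1) ≤ 755.
log₂(N + 1) ≤ (755 − 352) / 119 = 3.3866.
N + 1 ≤ 2^3.3866 = 10.4585.
N ≤ 9.4585, so the largest integer N is 9.

9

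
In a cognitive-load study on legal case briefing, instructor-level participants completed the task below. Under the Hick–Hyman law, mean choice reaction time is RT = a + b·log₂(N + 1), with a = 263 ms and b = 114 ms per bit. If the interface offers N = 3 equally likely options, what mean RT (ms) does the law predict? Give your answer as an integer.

491

log₂(3 + 1) = log₂(4) = 2.0000.
RT = 263 + 114 × 2.0000 = 263 + 228.0000 = 491.0000 ms.
≈ 491 ms.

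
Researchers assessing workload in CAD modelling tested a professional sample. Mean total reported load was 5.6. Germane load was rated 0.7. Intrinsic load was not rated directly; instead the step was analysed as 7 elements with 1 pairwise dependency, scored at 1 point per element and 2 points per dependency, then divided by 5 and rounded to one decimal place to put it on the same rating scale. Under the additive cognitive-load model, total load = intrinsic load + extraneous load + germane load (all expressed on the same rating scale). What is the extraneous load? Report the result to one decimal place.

Intrinsic (element-interactivity): (7 × 1 + 1 × 2) / 5 = 9 / 5 = 1.8000 → 1.8.
extraneous load = total − intrinsic − germane
             = 5.6 − 1.8 − 0.7 = 3.1.

3.1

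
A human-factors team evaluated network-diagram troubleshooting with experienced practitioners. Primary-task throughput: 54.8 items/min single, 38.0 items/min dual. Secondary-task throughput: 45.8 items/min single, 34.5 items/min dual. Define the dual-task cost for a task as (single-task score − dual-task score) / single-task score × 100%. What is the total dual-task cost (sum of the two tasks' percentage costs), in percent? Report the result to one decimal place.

55.3

Primary cost = (54.8 − 38.0) / 54.8 × 100% = 30.6569%.
Secondary cost = (45.8 − 34.5) / 45.8 × 100% = 24.6725%.
Total = 30.6569% + 24.6725% = 55.3294% ≈ 55.3%.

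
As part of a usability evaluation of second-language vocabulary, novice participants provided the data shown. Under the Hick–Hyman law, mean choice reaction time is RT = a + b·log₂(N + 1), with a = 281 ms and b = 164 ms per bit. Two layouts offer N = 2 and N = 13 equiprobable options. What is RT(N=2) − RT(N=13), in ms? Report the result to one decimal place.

RT(2) = 281 + 164·log₂(3) = 281 + 164·1.5850 = 540.9400 ms.
RT(13) = 281 + 164·log₂(14) = 281 + 164·3.8074 = 905.4136 ms.
Difference = 540.9400 − 905.4136 = -364.4736 ≈ -364.5 ms.

-364.5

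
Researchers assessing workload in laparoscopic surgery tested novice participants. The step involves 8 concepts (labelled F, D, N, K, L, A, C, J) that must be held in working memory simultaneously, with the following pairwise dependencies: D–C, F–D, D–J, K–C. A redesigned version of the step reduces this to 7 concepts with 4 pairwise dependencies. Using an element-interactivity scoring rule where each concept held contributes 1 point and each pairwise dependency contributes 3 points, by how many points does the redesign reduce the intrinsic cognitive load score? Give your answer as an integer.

Original: 8 × 1 + 4 × 3 = 8 + 12 = 20.
Redesigned: 7 × 1 + 4 × 3 = 7 + 12 = 19.
Reduction = 20 − 19 = 1.

1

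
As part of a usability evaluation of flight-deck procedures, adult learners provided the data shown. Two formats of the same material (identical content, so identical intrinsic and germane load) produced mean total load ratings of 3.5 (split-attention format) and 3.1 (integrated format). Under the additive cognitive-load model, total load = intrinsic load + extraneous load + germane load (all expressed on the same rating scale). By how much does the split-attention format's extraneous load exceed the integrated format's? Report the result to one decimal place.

Intrinsic and germane load are equal across formats, so the difference in total load equals the difference in extraneous load.
Extraneous-load difference = 3.5 − 3.1 = 0.4.

0.4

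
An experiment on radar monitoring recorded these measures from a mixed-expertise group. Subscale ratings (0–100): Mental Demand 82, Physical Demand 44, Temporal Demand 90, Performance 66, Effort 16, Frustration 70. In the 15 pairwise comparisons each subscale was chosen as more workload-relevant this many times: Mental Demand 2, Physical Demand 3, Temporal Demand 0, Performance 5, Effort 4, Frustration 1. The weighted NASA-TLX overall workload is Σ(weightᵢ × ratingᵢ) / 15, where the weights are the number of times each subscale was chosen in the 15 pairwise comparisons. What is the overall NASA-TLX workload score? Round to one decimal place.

The tallies are the weights (they sum to 15).
Weighted sum = 2·82 + 3·44 + 0·90 + 5·66 + 4·16 + 1·70
            = 164 + 132 + 0 + 330 + 64 + 70 = 760.
Overall workload = 760 / 15 = 50.6667 ≈ 50.7.

50.7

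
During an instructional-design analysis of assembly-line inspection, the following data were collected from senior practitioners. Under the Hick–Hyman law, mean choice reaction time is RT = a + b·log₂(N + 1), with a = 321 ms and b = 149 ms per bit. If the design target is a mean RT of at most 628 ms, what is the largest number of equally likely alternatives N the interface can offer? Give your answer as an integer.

3

Set 321 + 149·log₂(N + 1) ≤ 628.
log₂(N + 1) ≤ (628 − 321) / 149 = 2.0604.
N + 1 ≤ 2^2.0604 = 4.1710.
N ≤ 3.1710, so the largest integer N is 3.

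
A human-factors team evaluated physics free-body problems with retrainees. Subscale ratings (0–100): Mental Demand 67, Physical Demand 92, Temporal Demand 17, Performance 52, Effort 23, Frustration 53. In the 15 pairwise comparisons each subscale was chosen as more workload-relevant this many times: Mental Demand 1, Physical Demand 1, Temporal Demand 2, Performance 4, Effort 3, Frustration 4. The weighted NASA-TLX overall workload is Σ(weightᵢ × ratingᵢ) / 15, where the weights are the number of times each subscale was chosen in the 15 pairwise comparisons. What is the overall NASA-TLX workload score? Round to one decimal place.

The tallies are the weights (they sum to 15).
Weighted sum = 1·67 + 1·92 + 2·17 + 4·52 + 3·23 + 4·53
            = 67 + 92 + 34 + 208 + 69 + 212 = 682.
Overall workload = 682 / 15 = 45.4667 ≈ 45.5.

45.5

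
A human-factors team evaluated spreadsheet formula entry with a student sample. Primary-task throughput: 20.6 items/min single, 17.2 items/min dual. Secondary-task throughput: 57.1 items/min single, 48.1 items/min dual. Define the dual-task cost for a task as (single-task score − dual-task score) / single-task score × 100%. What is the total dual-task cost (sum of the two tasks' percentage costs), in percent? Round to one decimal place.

Primary cost = (20.6 − 17.2) / 20.6 × 100% = 16.5049%.
Secondary cost = (57.1 − 48.1) / 57.1 × 100% = 15.7618%.
Total = 16.5049% + 15.7618% = 32.2667% ≈ 32.3%.

32.3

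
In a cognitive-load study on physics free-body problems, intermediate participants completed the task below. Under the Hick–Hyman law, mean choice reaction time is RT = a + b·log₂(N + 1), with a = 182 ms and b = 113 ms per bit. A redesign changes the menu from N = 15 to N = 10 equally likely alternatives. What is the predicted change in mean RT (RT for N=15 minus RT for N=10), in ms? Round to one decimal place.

RT(15) = 182 + 113·log₂(16) = 182 + 113·4.0000 = 634.0000 ms.
RT(10) = 182 + 113·log₂(11) = 182 + 113·3.4594 = 572.9122 ms.
Difference = 634.0000 − 572.9122 = 61.0878 ≈ 61.1 ms.

61.1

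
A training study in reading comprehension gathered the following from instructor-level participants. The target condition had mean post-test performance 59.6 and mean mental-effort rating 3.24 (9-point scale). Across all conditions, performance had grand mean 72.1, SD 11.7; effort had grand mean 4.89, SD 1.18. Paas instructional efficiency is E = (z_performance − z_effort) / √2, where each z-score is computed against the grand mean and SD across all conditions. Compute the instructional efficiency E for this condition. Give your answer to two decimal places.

0.23

z_performance = (59.6 − 72.1) / 11.7 = -12.5000 / 11.7 = -1.0684.
z_effort = (3.24 − 4.89) / 1.18 = -1.6500 / 1.18 = -1.3983.
z_P − z_E = -1.0684 − (-1.3983) = 0.3299.
E = 0.3299 / √2 = 0.3299 / 1.41421 = 0.2333 ≈ 0.23.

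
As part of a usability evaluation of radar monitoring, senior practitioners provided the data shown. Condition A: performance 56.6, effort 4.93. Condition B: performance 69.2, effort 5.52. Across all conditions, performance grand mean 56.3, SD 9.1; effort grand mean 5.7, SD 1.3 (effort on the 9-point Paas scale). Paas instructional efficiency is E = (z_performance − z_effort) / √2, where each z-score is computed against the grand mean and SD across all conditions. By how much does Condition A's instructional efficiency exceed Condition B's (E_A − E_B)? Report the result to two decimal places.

Condition A: z_P = (56.6 − 56.3)/9.1 = 0.0330; z_E = (4.93 − 5.7)/1.3 = -0.5923; E_A = (0.0330 − (-0.5923))/√2 = 0.4422.
Condition B: z_P = (69.2 − 56.3)/9.1 = 1.4176; z_E = (5.52 − 5.7)/1.3 = -0.1385; E_B = (1.4176 − (-0.1385))/√2 = 1.1003.
E_A − E_B = 0.4422 − 1.1003 = -0.6581 ≈ -0.66.

-0.66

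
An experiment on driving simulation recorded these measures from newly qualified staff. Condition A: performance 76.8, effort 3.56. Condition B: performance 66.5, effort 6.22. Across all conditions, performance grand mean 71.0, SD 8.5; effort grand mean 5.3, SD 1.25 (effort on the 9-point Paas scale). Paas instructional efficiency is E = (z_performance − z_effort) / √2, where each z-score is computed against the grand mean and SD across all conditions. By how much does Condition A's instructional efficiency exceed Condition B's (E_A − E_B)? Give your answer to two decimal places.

Condition A: z_P = (76.8 − 71.0)/8.5 = 0.6824; z_E = (3.56 − 5.3)/1.25 = -1.3920; E_A = (0.6824 − (-1.3920))/√2 = 1.4668.
Condition B: z_P = (66.5 − 71.0)/8.5 = -0.5294; z_E = (6.22 − 5.3)/1.25 = 0.7360; E_B = (-0.5294 − 0.7360)/√2 = -0.8948.
E_A − E_B = 1.4668 − (-0.8948) = 2.3616 ≈ 2.36.

2.36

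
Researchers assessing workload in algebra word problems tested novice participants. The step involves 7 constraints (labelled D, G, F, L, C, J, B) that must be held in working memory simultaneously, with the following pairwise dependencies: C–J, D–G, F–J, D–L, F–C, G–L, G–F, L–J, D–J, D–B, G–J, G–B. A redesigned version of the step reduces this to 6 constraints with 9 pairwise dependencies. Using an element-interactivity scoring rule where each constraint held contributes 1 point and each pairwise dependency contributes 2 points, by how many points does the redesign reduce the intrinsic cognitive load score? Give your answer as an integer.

7

Original: 7 × 1 + 12 × 2 = 7 + 24 = 31.
Redesigned: 6 × 1 + 9 × 2 = 6 + 18 = 24.
Reduction = 31 − 24 = 7.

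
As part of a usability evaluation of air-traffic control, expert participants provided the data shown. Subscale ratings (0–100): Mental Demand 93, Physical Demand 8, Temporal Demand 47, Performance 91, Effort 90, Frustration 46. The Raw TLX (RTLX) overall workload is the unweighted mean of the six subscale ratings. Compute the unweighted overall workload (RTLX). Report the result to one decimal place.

Sum of ratings = 93 + 8 + 47 + 91 + 90 + 46 = 375.
RTLX = 375 / 6 = 62.5000 ≈ 62.5.

62.5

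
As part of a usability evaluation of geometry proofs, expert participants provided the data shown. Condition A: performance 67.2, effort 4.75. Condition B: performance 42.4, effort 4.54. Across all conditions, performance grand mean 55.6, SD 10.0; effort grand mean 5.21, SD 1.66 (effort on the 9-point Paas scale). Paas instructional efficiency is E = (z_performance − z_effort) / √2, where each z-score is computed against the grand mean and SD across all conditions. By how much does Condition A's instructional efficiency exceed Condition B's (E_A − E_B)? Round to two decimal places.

Condition A: z_P = (67.2 − 55.6)/10.0 = 1.1600; z_E = (4.75 − 5.21)/1.66 = -0.2771; E_A = (1.1600 − (-0.2771))/√2 = 1.0162.
Condition B: z_P = (42.4 − 55.6)/10.0 = -1.3200; z_E = (4.54 − 5.21)/1.66 = -0.4036; E_B = (-1.3200 − (-0.4036))/√2 = -0.6480.
E_A − E_B = 1.0162 − (-0.6480) = 1.6642 ≈ 1.66.

1.66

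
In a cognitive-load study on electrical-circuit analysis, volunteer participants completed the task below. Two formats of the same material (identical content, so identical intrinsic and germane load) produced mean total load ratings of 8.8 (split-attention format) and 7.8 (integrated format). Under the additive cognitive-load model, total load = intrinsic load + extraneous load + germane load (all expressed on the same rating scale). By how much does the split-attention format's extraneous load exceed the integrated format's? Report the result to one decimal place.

Intrinsic and germane load are equal across formats, so the difference in total load equals the difference in extraneous load.
Extraneous-load difference = 8.8 − 7.8 = 1.0.

1.0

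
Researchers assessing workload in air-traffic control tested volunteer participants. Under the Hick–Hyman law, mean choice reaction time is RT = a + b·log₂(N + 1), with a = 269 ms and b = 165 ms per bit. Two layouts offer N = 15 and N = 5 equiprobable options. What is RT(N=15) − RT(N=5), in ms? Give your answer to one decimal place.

RT(15) = 269 + 165·log₂(16) = 269 + 165·4.0000 = 929.0000 ms.
RT(5) = 269 + 165·log₂(6) = 269 + 165·2.5850 = 695.5250 ms.
Difference = 929.0000 − 695.5250 = 233.4750 ≈ 233.5 ms.

233.5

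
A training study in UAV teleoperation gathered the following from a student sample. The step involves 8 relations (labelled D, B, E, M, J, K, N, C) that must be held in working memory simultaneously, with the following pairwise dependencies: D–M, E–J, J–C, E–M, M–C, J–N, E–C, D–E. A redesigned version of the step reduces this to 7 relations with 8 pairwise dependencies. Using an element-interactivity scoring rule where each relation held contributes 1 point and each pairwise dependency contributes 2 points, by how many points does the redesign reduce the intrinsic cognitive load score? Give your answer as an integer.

1

Original: 8 × 1 + 8 × 2 = 8 + 16 = 24.
Redesigned: 7 × 1 + 8 × 2 = 7 + 16 = 23.
Reduction = 24 − 23 = 1.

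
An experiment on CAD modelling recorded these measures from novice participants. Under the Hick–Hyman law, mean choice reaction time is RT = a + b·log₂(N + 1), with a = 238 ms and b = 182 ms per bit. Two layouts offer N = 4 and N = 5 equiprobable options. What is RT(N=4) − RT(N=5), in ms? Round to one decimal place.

-47.9

RT(4) = 238 + 182·log₂(5) = 238 + 182·2.3219 = 660.5858 ms.
RT(5) = 238 + 182·log₂(6) = 238 + 182·2.5850 = 708.4700 ms.
Difference = 660.5858 − 708.4700 = -47.8842 ≈ -47.9 ms.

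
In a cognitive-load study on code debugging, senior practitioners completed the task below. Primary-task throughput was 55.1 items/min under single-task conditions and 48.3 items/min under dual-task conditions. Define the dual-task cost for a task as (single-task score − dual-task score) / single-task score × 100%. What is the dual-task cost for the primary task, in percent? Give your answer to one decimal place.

12.3

Cost = (55.1 − 48.3) / 55.1 × 100%
     = 6.8000 / 55.1 × 100% = 12.3412%.
≈ 12.3%.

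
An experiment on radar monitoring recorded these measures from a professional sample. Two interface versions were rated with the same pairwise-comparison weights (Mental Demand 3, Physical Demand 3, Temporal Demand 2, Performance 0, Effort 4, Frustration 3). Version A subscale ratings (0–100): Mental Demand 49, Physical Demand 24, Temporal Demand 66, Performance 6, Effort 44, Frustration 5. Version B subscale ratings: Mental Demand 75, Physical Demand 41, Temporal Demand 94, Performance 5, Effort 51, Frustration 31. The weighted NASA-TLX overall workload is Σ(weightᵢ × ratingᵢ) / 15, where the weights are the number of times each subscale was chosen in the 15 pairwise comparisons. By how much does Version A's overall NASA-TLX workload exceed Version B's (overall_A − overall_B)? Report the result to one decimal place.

-19.4

Version A weighted sum = 3·49 + 3·24 + 2·66 + 0·6 + 4·44 + 3·5 = 147 + 72 + 132 + 0 + 176 + 15 = 542; overall_A = 542/15 = 36.1333.
Version B weighted sum = 3·75 + 3·41 + 2·94 + 0·5 + 4·51 + 3·31 = 225 + 123 + 188 + 0 + 204 + 93 = 833; overall_B = 833/15 = 55.5333.
Difference = 36.1333 − 55.5333 = -19.4000 ≈ -19.4.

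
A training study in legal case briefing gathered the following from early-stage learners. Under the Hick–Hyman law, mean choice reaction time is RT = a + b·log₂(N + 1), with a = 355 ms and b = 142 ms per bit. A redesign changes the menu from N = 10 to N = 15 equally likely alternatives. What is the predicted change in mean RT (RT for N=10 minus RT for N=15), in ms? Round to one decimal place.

RT(10) = 355 + 142·log₂(11) = 355 + 142·3.4594 = 846.2348 ms.
RT(15) = 355 + 142·log₂(16) = 355 + 142·4.0000 = 923.0000 ms.
Difference = 846.2348 − 923.0000 = -76.7652 ≈ -76.8 ms.

-76.8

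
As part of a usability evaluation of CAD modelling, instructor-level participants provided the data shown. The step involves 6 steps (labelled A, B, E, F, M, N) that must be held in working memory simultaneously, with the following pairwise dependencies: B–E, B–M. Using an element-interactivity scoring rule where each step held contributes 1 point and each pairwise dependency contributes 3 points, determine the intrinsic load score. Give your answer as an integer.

12

Count of steps held simultaneously: 6.
Count of pairwise dependencies listed: 2.
Element contribution: 6 × 1 = 6.
Interaction contribution: 2 × 3 = 6.
Intrinsic load = 6 + 6 = 12.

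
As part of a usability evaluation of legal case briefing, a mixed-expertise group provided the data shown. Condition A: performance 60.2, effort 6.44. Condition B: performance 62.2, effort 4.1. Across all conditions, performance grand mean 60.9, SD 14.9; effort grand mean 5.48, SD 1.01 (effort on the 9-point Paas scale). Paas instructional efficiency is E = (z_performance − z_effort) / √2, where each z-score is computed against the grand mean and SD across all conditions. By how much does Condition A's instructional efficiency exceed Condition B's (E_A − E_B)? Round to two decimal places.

-1.73

Condition A: z_P = (60.2 − 60.9)/14.9 = -0.0470; z_E = (6.44 − 5.48)/1.01 = 0.9505; E_A = (-0.0470 − 0.9505)/√2 = -0.7053.
Condition B: z_P = (62.2 − 60.9)/14.9 = 0.0872; z_E = (4.1 − 5.48)/1.01 = -1.3663; E_B = (0.0872 − (-1.3663))/√2 = 1.0278.
E_A − E_B = -0.7053 − 1.0278 = -1.7331 ≈ -1.73.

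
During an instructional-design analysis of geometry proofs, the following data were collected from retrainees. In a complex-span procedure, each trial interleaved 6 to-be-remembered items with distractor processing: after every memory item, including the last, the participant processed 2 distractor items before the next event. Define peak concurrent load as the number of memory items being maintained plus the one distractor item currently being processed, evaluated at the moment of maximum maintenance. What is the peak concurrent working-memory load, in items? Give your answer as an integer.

7

Maintenance is greatest during the distractor(s) after memory item 6: all 6 memory items are being held.
One distractor item is concurrently being processed.
Peak concurrent load = 6 + 1 = 7 items.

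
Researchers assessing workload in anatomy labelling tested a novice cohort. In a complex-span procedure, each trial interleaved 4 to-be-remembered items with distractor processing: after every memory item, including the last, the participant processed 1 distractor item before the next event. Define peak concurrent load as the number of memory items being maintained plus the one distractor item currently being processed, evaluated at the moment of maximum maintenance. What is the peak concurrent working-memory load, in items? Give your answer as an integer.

5

Maintenance is greatest during the distractor(s) after memory item 4: all 4 memory items are being held.
One distractor item is concurrently being processed.
Peak concurrent load = 4 + 1 = 5 items.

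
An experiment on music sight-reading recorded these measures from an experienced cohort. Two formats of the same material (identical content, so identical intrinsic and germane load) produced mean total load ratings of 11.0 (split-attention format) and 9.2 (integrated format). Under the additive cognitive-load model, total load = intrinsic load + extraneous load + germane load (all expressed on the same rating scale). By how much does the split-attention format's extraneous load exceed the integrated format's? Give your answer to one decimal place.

1.8

Intrinsic and germane load are equal across formats, so the difference in total load equals the difference in extraneous load.
Extraneous-load difference = 11.0 − 9.2 = 1.8.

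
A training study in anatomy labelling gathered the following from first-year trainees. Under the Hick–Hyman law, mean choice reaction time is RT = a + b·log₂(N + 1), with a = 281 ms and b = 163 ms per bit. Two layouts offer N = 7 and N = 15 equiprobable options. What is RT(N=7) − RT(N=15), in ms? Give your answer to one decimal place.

-163.0

RT(7) = 281 + 163·log₂(8) = 281 + 163·3.0000 = 770.0000 ms.
RT(15) = 281 + 163·log₂(16) = 281 + 163·4.0000 = 933.0000 ms.
Difference = 770.0000 − 933.0000 = -163.0000 ≈ -163.0 ms.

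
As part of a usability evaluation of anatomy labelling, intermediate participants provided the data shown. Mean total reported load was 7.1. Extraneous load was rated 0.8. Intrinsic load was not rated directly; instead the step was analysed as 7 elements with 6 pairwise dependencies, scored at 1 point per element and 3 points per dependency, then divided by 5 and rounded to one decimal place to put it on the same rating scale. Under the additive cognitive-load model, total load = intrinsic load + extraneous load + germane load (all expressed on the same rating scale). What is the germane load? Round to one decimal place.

1.3

Intrinsic (element-interactivity): (7 × 1 + 6 × 3) / 5 = 25 / 5 = 5.0000 → 5.0.
germane load = total − intrinsic − extraneous
             = 7.1 − 5.0 − 0.8 = 1.3.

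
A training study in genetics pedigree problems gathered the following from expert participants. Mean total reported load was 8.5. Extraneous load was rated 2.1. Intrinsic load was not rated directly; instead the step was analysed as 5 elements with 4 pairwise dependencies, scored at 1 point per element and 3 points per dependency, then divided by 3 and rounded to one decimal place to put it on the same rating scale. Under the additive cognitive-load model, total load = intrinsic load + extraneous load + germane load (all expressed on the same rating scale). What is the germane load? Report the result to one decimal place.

Intrinsic (element-interactivity): (5 × 1 + 4 × 3) / 3 = 17 / 3 = 5.6667 → 5.7.
germane load = total − intrinsic − extraneous
             = 8.5 − 5.7 − 2.1 = 0.7.

0.7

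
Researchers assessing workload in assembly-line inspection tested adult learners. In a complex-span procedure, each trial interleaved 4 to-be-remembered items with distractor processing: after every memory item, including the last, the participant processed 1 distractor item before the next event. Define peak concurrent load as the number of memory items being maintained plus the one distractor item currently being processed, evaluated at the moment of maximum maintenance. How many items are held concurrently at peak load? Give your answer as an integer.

Maintenance is greatest during the distractor(s) after memory item 4: all 4 memory items are being held.
One distractor item is concurrently being processed.
Peak concurrent load = 4 + 1 = 5 items.

5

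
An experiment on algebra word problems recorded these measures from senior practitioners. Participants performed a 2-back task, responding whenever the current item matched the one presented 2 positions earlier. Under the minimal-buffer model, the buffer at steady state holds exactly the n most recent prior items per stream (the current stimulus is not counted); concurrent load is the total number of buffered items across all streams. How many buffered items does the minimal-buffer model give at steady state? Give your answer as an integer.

The buffer holds the 2 most recent prior items.
Steady-state concurrent load = 2 items.

2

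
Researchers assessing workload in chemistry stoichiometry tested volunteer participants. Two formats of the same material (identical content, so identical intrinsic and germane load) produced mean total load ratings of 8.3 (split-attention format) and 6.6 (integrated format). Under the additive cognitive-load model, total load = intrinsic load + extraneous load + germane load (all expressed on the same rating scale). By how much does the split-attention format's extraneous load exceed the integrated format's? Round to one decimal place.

1.7

Intrinsic and germane load are equal across formats, so the difference in total load equals the difference in extraneous load.
Extraneous-load difference = 8.3 − 6.6 = 1.7.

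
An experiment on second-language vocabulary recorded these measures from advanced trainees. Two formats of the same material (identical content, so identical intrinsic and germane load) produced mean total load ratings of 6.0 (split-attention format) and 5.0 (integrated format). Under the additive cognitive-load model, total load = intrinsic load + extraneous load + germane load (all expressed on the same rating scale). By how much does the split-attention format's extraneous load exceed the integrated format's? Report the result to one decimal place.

Intrinsic and germane load are equal across formats, so the difference in total load equals the difference in extraneous load.
Extraneous-load difference = 6.0 − 5.0 = 1.0.

1.0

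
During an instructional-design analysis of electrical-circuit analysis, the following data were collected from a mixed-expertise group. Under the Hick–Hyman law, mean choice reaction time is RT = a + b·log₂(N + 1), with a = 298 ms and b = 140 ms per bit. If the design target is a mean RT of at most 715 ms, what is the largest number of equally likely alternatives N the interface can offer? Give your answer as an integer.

Set 298 + 140·log₂(N + 1) ≤ 715.
log₂(N + 1) ≤ (715 − 298) / 140 = 2.9786.
N + 1 ≤ 2^2.9786 = 7.8822.
N ≤ 6.8822, so the largest integer N is 6.

6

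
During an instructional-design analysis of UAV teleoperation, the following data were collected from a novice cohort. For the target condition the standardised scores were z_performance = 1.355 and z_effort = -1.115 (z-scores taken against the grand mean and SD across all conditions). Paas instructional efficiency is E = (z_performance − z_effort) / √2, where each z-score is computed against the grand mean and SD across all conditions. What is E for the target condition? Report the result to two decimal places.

z_P − z_E = 1.355 − (-1.115) = 2.4700.
E = 2.4700 / √2 = 2.4700 / 1.41421 = 1.7466 ≈ 1.75.

1.75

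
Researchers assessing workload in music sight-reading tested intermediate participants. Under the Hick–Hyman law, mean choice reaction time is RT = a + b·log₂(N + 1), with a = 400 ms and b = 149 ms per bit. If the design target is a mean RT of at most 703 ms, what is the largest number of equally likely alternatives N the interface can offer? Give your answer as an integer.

3

Set 400 + 149·log₂(N + 1) ≤ 703.
log₂(N + 1) ≤ (703 − 400) / 149 = 2.0336.
N + 1 ≤ 2^2.0336 = 4.0943.
N ≤ 3.0943, so the largest integer N is 3.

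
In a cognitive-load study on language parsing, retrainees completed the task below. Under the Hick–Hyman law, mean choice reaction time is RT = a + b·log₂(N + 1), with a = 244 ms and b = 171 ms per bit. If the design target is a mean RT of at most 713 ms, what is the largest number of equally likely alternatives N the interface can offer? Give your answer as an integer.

Set 244 + 171·log₂(N + 1) ≤ 713.
log₂(N + 1) ≤ (713 − 244) / 171 = 2.7427.
N + 1 ≤ 2^2.7427 = 6.6932.
N ≤ 5.6932, so the largest integer N is 5.

5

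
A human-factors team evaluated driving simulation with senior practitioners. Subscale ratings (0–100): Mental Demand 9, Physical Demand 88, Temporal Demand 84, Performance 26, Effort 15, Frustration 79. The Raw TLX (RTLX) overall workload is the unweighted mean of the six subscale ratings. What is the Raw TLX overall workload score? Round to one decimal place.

Sum of ratings = 9 + 88 + 84 + 26 + 15 + 79 = 301.
RTLX = 301 / 6 = 50.1667 ≈ 50.2.

50.2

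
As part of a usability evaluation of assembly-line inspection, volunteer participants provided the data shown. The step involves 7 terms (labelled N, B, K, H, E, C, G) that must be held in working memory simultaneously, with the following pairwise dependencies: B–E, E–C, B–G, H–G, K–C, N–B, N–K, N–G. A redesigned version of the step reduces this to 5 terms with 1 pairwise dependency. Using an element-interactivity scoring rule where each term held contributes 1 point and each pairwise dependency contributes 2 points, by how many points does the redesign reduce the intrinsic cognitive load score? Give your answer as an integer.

Original: 7 × 1 + 8 × 2 = 7 + 16 = 23.
Redesigned: 5 × 1 + 1 × 2 = 5 + 2 = 7.
Reduction = 23 − 7 = 16.

16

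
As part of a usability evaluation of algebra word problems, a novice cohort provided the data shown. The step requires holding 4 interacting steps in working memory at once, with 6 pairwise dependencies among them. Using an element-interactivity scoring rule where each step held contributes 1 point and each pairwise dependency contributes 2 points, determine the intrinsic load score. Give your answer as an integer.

16

Element contribution: 4 × 1 = 4.
Interaction contribution: 6 × 2 = 12.
Intrinsic load = 4 + 12 = 16.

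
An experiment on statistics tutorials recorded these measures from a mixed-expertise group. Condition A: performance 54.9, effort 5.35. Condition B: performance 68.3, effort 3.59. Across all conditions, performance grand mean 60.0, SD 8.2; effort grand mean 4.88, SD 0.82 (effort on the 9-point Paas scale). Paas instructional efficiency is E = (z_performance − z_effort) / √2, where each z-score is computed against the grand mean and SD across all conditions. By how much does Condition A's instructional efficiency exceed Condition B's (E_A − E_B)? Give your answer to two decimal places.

-2.67

Condition A: z_P = (54.9 − 60.0)/8.2 = -0.6220; z_E = (5.35 − 4.88)/0.82 = 0.5732; E_A = (-0.6220 − 0.5732)/√2 = -0.8451.
Condition B: z_P = (68.3 − 60.0)/8.2 = 1.0122; z_E = (3.59 − 4.88)/0.82 = -1.5732; E_B = (1.0122 − (-1.5732))/√2 = 1.8282.
E_A − E_B = -0.8451 − 1.8282 = -2.6733 ≈ -2.67.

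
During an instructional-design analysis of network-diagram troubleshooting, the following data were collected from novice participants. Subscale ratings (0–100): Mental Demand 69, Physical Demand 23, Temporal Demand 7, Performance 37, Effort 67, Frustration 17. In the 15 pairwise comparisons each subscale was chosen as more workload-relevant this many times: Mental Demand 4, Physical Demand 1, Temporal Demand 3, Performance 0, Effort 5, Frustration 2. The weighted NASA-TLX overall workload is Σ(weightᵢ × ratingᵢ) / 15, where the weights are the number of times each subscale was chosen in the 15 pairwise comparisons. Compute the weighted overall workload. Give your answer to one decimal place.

45.9

The tallies are the weights (they sum to 15).
Weighted sum = 4·69 + 1·23 + 3·7 + 0·37 + 5·67 + 2·17
            = 276 + 23 + 21 + 0 + 335 + 34 = 689.
Overall workload = 689 / 15 = 45.9333 ≈ 45.9.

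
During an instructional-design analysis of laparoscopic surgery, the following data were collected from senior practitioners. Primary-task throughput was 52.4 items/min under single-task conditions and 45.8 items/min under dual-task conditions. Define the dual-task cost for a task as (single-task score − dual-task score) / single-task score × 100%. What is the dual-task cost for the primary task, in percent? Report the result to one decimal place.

12.6

Cost = (52.4 − 45.8) / 52.4 × 100%
     = 6.6000 / 52.4 × 100% = 12.5954%.
≈ 12.6%.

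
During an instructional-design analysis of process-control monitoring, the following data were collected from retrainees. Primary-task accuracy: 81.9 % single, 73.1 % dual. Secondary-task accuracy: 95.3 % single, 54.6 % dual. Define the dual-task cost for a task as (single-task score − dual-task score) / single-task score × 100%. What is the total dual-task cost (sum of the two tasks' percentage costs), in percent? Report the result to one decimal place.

Primary cost = (81.9 − 73.1) / 81.9 × 100% = 10.7448%.
Secondary cost = (95.3 − 54.6) / 95.3 × 100% = 42.7072%.
Total = 10.7448% + 42.7072% = 53.4520% ≈ 53.5%.

53.5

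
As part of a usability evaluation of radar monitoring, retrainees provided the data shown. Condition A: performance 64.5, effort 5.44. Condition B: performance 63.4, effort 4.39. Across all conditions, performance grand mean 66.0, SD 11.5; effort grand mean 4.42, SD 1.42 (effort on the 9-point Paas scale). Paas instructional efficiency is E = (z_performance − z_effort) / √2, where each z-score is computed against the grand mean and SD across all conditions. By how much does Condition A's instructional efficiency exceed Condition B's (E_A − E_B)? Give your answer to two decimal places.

Condition A: z_P = (64.5 − 66.0)/11.5 = -0.1304; z_E = (5.44 − 4.42)/1.42 = 0.7183; E_A = (-0.1304 − 0.7183)/√2 = -0.6001.
Condition B: z_P = (63.4 − 66.0)/11.5 = -0.2261; z_E = (4.39 − 4.42)/1.42 = -0.0211; E_B = (-0.2261 − (-0.0211))/√2 = -0.1450.
E_A − E_B = -0.6001 − (-0.1450) = -0.4551 ≈ -0.46.

-0.46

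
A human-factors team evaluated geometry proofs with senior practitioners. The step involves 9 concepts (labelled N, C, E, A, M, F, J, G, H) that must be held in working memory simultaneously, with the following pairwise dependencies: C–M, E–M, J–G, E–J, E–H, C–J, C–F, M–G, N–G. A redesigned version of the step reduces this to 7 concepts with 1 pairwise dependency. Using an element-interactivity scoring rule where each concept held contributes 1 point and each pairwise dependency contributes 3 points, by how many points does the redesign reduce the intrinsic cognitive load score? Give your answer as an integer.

Original: 9 × 1 + 9 × 3 = 9 + 27 = 36.
Redesigned: 7 × 1 + 1 × 3 = 7 + 3 = 10.
Reduction = 36 − 10 = 26.

26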